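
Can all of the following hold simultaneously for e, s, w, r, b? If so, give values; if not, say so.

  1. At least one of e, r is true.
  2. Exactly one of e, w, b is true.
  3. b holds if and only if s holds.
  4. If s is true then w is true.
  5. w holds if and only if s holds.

e=T, s=F, w=F, r=F, b=F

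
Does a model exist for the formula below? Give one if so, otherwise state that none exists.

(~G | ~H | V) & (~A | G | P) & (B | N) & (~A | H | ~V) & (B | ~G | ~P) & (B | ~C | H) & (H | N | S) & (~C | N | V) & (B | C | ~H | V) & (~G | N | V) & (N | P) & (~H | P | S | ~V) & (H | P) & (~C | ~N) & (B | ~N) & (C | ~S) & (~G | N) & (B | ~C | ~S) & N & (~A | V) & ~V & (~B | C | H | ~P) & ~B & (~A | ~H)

Case B = True:
  Clause (~B) is falsified — contradiction.
Case B = False:
  (B | N) forces N = True.
  Clause (B | ~N) is falsified — contradiction.
Both cases fail, so the formula is unsatisfiable.

No satisfying assignment exists.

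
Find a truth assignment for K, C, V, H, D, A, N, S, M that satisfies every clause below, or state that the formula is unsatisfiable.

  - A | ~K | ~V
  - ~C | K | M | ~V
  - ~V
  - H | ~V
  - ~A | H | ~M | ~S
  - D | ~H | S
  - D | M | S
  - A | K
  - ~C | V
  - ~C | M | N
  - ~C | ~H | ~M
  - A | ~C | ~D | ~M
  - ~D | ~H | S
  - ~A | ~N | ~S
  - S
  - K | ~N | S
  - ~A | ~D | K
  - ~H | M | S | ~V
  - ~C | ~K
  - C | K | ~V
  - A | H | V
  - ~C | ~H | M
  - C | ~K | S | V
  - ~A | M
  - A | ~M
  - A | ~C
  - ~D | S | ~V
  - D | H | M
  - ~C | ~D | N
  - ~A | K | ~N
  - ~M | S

Unit clause (~V) forces V = False.
In (~C | V) only ~C is left, so C = False.
Unit clause (S) forces S = True.
Set K = True.
Try H = False:
  (A | H | V) forces A = True.
  (~A | H | ~M | ~S) forces M = False.
  clause (~A | M) is falsified — backtrack.
So H = True.
Set D = False.
Set A = False.
  then (A | ~M) forces M = False.
Set N = True.
All clauses satisfied.

K: True, C: False, V: False, H: True, D: False, A: False, N: True, S: True, M: False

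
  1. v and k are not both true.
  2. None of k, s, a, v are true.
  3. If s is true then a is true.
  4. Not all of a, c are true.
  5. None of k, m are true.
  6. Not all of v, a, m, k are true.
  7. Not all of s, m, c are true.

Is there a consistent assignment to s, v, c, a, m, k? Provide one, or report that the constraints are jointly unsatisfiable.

s = False, v = False, c = False, a = False, m = False, k = False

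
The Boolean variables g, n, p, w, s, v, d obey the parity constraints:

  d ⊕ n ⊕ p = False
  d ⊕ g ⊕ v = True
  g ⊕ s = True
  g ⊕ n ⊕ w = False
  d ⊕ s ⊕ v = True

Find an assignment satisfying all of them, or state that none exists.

Unsatisfiable — no assignment works.

Adding constraints 2, 3, 5 mod 2: every variable appears an even number of times on the left, so the left side is 0.
But the right sides sum to 1 (mod 2). 0 ≠ 1 — the system is inconsistent.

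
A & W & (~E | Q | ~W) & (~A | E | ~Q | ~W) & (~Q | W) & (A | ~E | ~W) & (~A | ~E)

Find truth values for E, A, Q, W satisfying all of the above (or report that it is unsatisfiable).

E=F, A=T, Q=F, W=T

Unit clause (A) forces A = True.
Unit clause (W) forces W = True.
In (~A | ~E) only ~E is left, so E = False.
In (~A | E | ~Q | ~W) only ~Q is left, so Q = False.
Check each clause:
  (A): A holds.
  (W): W holds.
  (~E | Q | ~W): ~E holds.
  (~A | E | ~Q | ~W): ~Q holds.
  (~Q | W): ~Q holds.
  (A | ~E | ~W): A holds.
  (~A | ~E): ~E holds.
All clauses satisfied.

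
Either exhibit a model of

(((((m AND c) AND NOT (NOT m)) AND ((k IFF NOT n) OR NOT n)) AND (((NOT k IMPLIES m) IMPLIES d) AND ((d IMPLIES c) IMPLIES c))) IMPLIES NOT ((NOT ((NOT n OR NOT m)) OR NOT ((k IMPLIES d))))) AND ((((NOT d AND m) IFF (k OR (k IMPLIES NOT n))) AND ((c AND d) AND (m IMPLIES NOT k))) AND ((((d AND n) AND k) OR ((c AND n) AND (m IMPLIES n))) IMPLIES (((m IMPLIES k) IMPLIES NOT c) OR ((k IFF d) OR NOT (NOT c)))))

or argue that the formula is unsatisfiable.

Case c = True: the formula simplifies to ((((m AND NOT (NOT m)) AND ((k IFF NOT n) OR NOT n)) AND ((NOT k IMPLIES m) IMPLIES d)) IMPLIES NOT ((NOT ((NOT n OR NOT m)) OR NOT ((k IMPLIES d))))) AND (((NOT d AND m) IFF (k OR (k IMPLIES NOT n))) AND (d AND (m IMPLIES NOT k))).
  d = True: simplifies to (((m AND NOT (NOT m)) AND ((k IFF NOT n) OR NOT n)) IMPLIES NOT (NOT ((NOT n OR NOT m)))) AND (NOT ((k OR (k IMPLIES NOT n))) AND (m IMPLIES NOT k)).
    k = True: the conjunct NOT ((k OR (k IMPLIES NOT n))) becomes NOT ((True OR NOT n)) = False.
    k = False: the conjunct NOT ((k OR (k IMPLIES NOT n))) becomes NOT ((False OR True)) = False.
  d = False: the conjunct d is False.
Case c = False: the conjunct c is False.
Both cases fail — unsatisfiable.

No satisfying assignment exists.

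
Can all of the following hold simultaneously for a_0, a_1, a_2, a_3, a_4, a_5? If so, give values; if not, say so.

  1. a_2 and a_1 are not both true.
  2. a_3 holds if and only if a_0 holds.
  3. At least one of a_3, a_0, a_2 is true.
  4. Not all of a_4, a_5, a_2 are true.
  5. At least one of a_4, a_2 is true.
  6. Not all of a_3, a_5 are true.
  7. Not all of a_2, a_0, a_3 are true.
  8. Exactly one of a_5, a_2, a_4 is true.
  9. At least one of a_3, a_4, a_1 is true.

a_0 = True; a_1 = True; a_2 = False; a_3 = True; a_4 = True; a_5 = False

  (1) a_2=F, a_1=T — not both ✓
  (2) a_3=T, a_0=T — same ✓
  (3) {a_3, a_0, a_2}: 2 true — at least one ✓
  (4) {a_4, a_5, a_2}: 1/3 true — not all ✓
  (5) {a_4, a_2}: 1 true — at least one ✓
  (6) {a_3, a_5}: 1/2 true — not all ✓
  (7) {a_2, a_0, a_3}: 2/3 true — not all ✓
  (8) {a_5, a_2, a_4}: 1 true — exactly one ✓
  (9) {a_3, a_4, a_1}: 3 true — at least one ✓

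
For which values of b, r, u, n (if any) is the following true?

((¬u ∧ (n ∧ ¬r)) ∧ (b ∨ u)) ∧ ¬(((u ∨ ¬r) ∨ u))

UNSATISFIABLE

Case r = True: the conjunct ¬r is False.
Case r = False: the conjunct ¬(((u ∨ ¬r) ∨ u)) becomes ¬((True ∨ u)) = False.
Both cases fail — unsatisfiable.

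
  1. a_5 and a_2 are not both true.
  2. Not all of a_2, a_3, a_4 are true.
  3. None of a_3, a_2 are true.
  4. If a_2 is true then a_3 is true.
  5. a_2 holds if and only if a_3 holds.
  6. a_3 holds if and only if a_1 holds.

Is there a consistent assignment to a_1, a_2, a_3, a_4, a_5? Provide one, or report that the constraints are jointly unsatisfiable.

a_1=F, a_2=F, a_3=F, a_4=F, a_5=F

  (1) a_5=F, a_2=F — not both ✓
  (2) {a_2, a_3, a_4}: 0/3 true — not all ✓
  (3) {a_3, a_2}: 0 true — none ✓
  (4) a_2=F ⇒ a_3: vacuous ✓
  (5) a_2=F, a_3=F — same ✓
  (6) a_3=F, a_1=F — same ✓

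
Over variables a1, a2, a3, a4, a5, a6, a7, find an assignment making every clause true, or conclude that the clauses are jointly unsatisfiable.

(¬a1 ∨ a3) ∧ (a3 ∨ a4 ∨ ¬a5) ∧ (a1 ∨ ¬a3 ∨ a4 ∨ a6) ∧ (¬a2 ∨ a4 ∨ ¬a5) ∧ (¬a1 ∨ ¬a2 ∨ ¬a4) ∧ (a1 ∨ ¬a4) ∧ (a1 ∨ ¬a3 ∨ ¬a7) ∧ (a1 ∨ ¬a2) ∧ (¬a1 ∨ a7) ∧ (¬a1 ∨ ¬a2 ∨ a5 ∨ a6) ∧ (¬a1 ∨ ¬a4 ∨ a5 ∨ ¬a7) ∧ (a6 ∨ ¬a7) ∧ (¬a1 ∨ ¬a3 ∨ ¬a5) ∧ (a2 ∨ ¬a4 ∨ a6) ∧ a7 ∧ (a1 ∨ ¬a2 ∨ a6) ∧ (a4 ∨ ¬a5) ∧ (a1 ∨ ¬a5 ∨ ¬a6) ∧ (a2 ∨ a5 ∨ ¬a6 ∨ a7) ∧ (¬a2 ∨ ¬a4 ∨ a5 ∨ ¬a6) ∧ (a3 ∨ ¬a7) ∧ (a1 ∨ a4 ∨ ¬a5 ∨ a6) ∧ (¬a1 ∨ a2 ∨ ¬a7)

Unit clause (a7) forces a7 = True.
In (a3 ∨ ¬a7) only a3 is left, so a3 = True.
In (a1 ∨ ¬a3 ∨ ¬a7) only a1 is left, so a1 = True.
In (a6 ∨ ¬a7) only a6 is left, so a6 = True.
In (¬a1 ∨ ¬a3 ∨ ¬a5) only ¬a5 is left, so a5 = False.
In (¬a1 ∨ a2 ∨ ¬a7) only a2 is left, so a2 = True.
In (¬a1 ∨ ¬a2 ∨ ¬a4) only ¬a4 is left, so a4 = False.
All clauses satisfied.

a1 = True, a2 = True, a3 = True, a4 = False, a5 = False, a6 = True, a7 = True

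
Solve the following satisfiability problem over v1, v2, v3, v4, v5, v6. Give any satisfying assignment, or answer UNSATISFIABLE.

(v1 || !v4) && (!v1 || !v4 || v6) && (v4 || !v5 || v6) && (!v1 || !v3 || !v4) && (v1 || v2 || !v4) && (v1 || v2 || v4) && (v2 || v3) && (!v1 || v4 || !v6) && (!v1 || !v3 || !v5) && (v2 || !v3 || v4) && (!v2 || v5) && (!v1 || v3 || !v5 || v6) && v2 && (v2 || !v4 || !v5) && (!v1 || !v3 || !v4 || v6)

v1: False, v2: True, v3: True, v4: False, v5: True, v6: True

Unit clause (v2) forces v2 = True.
In (!v2 || v5) only v5 is left, so v5 = True.
Set v1 = False.
  then (v1 || !v4) forces v4 = False.
  then (v4 || !v5 || v6) forces v6 = True.
Set v3 = True.
All clauses satisfied.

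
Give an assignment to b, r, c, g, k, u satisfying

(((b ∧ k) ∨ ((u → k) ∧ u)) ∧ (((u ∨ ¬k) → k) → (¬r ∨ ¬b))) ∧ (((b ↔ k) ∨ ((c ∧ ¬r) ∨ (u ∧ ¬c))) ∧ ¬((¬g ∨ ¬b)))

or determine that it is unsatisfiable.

b: True, r: False, c: False, g: True, k: True, u: False

  ((b ∧ k) ∨ ((u → k) ∧ u)) ∧ (((u ∨ ¬k) → k) → (¬r ∨ ¬b)) = True
    (b ∧ k) ∨ ((u → k) ∧ u) = True
      b ∧ k = True
      (u → k) ∧ u = False
        u → k = True
    ((u ∨ ¬k) → k) → (¬r ∨ ¬b) = True
      (u ∨ ¬k) → k = True
        u ∨ ¬k = False
          ¬k = False
      ¬r ∨ ¬b = True
        ¬r = True
        ¬b = False
  ((b ↔ k) ∨ ((c ∧ ¬r) ∨ (u ∧ ¬c))) ∧ ¬((¬g ∨ ¬b)) = True
    (b ↔ k) ∨ ((c ∧ ¬r) ∨ (u ∧ ¬c)) = True
      b ↔ k = True
      (c ∧ ¬r) ∨ (u ∧ ¬c) = False
        c ∧ ¬r = False
          ¬r = True
        u ∧ ¬c = False
          ¬c = True
    ¬((¬g ∨ ¬b)) = True
      ¬g ∨ ¬b = False
        ¬g = False
        ¬b = False
Both conjuncts True, so the formula holds.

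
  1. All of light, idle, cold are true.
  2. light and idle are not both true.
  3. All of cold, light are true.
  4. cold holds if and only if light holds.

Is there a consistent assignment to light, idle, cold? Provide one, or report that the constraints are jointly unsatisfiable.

Case light = True:
  (1) forces idle = True.
  Constraint (2) is violated (light=T, idle=T) — contradiction.
Case light = False:
  Constraint (1) is violated (light=F) — contradiction.
Both cases fail — unsatisfiable.

Unsatisfiable — no assignment works.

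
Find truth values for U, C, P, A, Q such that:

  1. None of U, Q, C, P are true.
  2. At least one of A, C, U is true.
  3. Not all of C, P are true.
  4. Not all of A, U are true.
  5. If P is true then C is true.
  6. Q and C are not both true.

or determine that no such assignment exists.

U = False; C = False; P = False; A = True; Q = False

  (1) {U, Q, C, P}: 0 true — none ✓
  (2) {A, C, U}: 1 true — at least one ✓
  (3) {C, P}: 0/2 true — not all ✓
  (4) {A, U}: 1/2 true — not all ✓
  (5) P=F ⇒ C: vacuous ✓
  (6) Q=F, C=F — not both ✓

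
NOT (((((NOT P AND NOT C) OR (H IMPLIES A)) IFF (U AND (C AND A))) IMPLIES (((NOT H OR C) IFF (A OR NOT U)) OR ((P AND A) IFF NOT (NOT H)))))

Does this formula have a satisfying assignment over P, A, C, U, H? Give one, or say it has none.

P=T, A=F, C=T, U=T, H=T

  NOT (((((NOT P AND NOT C) OR (H IMPLIES A)) IFF (U AND (C AND A))) IMPLIES (((NOT H OR C) IFF (A OR NOT U)) OR ((P AND A) IFF NOT (NOT H))))) = True
    (((NOT P AND NOT C) OR (H IMPLIES A)) IFF (U AND (C AND A))) IMPLIES (((NOT H OR C) IFF (A OR NOT U)) OR ((P AND A) IFF NOT (NOT H))) = False
      ((NOT P AND NOT C) OR (H IMPLIES A)) IFF (U AND (C AND A)) = True
        (NOT P AND NOT C) OR (H IMPLIES A) = False
          NOT P AND NOT C = False
            NOT P = False
            NOT C = False
          H IMPLIES A = False
        U AND (C AND A) = False
          C AND A = False
      ((NOT H OR C) IFF (A OR NOT U)) OR ((P AND A) IFF NOT (NOT H)) = False
        (NOT H OR C) IFF (A OR NOT U) = False
          NOT H OR C = True
            NOT H = False
          A OR NOT U = False
            NOT U = False
        (P AND A) IFF NOT (NOT H) = False
          P AND A = False
          NOT (NOT H) = True
            NOT H = False
The formula evaluates to True.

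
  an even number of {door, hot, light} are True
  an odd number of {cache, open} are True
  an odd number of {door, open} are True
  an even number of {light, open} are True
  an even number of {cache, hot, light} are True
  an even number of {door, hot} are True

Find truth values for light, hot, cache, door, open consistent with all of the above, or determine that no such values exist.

light = False; hot = True; cache = True; door = True; open = False

{door, hot, light}: 2 true → even ✓
{cache, open}: 1 true → odd ✓
{door, open}: 1 true → odd ✓
{light, open}: 0 true → even ✓
{cache, hot, light}: 2 true → even ✓
{door, hot}: 2 true → even ✓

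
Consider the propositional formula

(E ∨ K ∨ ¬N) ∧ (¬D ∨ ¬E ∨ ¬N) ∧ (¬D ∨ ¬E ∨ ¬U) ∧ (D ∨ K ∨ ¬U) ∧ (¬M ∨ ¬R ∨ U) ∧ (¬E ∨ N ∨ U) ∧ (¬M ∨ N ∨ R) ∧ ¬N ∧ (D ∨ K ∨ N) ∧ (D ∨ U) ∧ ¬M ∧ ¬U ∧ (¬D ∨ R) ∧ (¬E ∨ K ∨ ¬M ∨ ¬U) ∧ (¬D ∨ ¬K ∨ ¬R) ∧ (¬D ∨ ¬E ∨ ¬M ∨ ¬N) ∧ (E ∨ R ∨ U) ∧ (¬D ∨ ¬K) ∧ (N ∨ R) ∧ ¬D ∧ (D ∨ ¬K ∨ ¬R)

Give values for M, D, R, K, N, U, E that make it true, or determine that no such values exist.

Unsatisfiable — no assignment works.

Case D = True:
  Clause (¬D) is falsified — contradiction.
Case D = False:
  (¬N) forces N = False.
  (D ∨ K ∨ N) forces K = True.
  (D ∨ U) forces U = True.
  Clause (¬U) is falsified — contradiction.
Both cases fail, so the formula is unsatisfiable.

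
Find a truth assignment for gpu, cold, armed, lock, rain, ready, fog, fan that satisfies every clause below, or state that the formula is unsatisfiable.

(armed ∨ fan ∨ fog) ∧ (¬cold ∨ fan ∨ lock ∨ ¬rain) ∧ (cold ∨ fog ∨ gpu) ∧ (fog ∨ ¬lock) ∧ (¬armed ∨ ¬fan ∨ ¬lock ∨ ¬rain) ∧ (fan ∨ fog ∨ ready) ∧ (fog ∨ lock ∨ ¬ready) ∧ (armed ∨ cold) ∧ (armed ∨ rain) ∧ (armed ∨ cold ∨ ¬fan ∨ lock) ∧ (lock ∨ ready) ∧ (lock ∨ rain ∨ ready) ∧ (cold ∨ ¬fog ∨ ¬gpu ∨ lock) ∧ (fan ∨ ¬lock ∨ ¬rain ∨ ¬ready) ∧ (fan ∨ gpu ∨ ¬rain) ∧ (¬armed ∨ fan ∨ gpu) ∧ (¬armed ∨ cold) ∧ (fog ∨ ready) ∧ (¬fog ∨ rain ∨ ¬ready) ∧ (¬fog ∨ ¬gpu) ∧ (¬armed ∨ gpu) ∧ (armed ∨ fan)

Set gpu = False.
  then (¬armed ∨ gpu) forces armed = False.
  then (armed ∨ fan) forces fan = True.
  then (armed ∨ cold) forces cold = True.
  then (armed ∨ rain) forces rain = True.
Set lock = False.
  then (lock ∨ ready) forces ready = True.
  then (fog ∨ lock ∨ ¬ready) forces fog = True.
All clauses satisfied.

gpu=F, cold=T, armed=F, lock=F, rain=T, ready=T, fog=T, fan=T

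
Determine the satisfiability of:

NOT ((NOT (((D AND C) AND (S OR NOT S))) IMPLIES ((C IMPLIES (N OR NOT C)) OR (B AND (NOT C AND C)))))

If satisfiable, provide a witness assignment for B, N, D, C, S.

B: False, N: False, D: False, C: True, S: True

  NOT ((NOT (((D AND C) AND (S OR NOT S))) IMPLIES ((C IMPLIES (N OR NOT C)) OR (B AND (NOT C AND C))))) = True
    NOT (((D AND C) AND (S OR NOT S))) IMPLIES ((C IMPLIES (N OR NOT C)) OR (B AND (NOT C AND C))) = False
      NOT (((D AND C) AND (S OR NOT S))) = True
        (D AND C) AND (S OR NOT S) = False
          D AND C = False
          S OR NOT S = True
            NOT S = False
      (C IMPLIES (N OR NOT C)) OR (B AND (NOT C AND C)) = False
        C IMPLIES (N OR NOT C) = False
          N OR NOT C = False
            NOT C = False
        B AND (NOT C AND C) = False
          NOT C AND C = False
            NOT C = False
The formula evaluates to True.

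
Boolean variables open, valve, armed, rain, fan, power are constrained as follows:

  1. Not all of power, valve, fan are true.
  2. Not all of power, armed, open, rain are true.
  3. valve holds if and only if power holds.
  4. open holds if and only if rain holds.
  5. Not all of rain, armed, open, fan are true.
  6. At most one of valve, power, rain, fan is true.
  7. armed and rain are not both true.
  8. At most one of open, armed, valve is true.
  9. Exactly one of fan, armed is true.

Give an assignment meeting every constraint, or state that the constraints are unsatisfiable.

open = False, valve = False, armed = True, rain = False, fan = False, power = False

  (1) {power, valve, fan}: 0/3 true — not all ✓
  (2) {power, armed, open, rain}: 1/4 true — not all ✓
  (3) valve=F, power=F — same ✓
  (4) open=F, rain=F — same ✓
  (5) {rain, armed, open, fan}: 1/4 true — not all ✓
  (6) {valve, power, rain, fan}: 0 true — at most one ✓
  (7) armed=T, rain=F — not both ✓
  (8) {open, armed, valve}: 1 true — at most one ✓
  (9) {fan, armed}: 1 true — exactly one ✓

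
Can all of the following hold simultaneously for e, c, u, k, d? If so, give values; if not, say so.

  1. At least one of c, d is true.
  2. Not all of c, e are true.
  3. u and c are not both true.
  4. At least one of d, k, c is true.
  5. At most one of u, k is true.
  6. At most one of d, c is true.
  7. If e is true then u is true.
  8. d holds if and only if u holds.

e=F, c=T, u=F, k=F, d=F

  (1) {c, d}: 1 true — at least one ✓
  (2) {c, e}: 1/2 true — not all ✓
  (3) u=F, c=T — not both ✓
  (4) {d, k, c}: 1 true — at least one ✓
  (5) {u, k}: 0 true — at most one ✓
  (6) {d, c}: 1 true — at most one ✓
  (7) e=F ⇒ u: vacuous ✓
  (8) d=F, u=F — same ✓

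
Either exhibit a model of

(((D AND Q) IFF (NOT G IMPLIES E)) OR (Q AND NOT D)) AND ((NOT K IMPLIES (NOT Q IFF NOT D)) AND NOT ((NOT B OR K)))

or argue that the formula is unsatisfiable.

D: True, Q: True, E: True, K: False, B: True, G: True

  ((D AND Q) IFF (NOT G IMPLIES E)) OR (Q AND NOT D) = True
    (D AND Q) IFF (NOT G IMPLIES E) = True
      D AND Q = True
      NOT G IMPLIES E = True
        NOT G = False
    Q AND NOT D = False
      NOT D = False
  (NOT K IMPLIES (NOT Q IFF NOT D)) AND NOT ((NOT B OR K)) = True
    NOT K IMPLIES (NOT Q IFF NOT D) = True
      NOT K = True
      NOT Q IFF NOT D = True
        NOT Q = False
        NOT D = False
    NOT ((NOT B OR K)) = True
      NOT B OR K = False
        NOT B = False
Both conjuncts True, so the formula holds.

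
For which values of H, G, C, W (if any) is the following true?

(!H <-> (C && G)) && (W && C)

H=F, G=T, C=T, W=T

  !H <-> (C && G) = True
    !H = True
    C && G = True
  W && C = True
Both conjuncts True, so the formula holds.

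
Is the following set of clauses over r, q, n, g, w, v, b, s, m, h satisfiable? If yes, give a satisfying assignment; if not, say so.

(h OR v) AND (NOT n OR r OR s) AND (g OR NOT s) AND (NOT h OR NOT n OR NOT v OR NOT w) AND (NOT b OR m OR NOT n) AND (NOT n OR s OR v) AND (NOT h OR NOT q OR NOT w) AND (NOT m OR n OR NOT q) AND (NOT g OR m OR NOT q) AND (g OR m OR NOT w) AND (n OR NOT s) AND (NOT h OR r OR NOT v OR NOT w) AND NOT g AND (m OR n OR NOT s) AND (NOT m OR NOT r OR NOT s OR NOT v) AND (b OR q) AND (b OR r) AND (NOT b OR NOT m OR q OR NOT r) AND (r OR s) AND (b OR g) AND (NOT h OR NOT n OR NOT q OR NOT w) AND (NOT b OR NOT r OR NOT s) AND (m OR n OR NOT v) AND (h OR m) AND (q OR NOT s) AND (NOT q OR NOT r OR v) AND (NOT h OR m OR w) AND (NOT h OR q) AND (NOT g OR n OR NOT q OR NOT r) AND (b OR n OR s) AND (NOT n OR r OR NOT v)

r: True; q: True; n: True; g: False; w: False; v: True; b: True; s: False; m: True; h: False

Unit clause (NOT g) forces g = False.
In (b OR g) only b is left, so b = True.
In (g OR NOT s) only NOT s is left, so s = False.
In (r OR s) only r is left, so r = True.
Set q = True.
  then (NOT q OR NOT r OR v) forces v = True.
Try n = False:
  (NOT m OR n OR NOT q) forces m = False.
  clause (m OR n OR NOT v) is falsified — backtrack.
So n = True.
  then (NOT b OR m OR NOT n) forces m = True.
Set w = False.
Set h = False.
All clauses satisfied.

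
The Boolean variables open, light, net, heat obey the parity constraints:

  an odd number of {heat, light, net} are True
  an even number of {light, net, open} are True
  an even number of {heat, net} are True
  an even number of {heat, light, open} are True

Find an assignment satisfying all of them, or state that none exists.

open=T, light=T, net=F, heat=F

{heat, light, net}: 1 true → odd ✓
{light, net, open}: 2 true → even ✓
{heat, net}: 0 true → even ✓
{heat, light, open}: 2 true → even ✓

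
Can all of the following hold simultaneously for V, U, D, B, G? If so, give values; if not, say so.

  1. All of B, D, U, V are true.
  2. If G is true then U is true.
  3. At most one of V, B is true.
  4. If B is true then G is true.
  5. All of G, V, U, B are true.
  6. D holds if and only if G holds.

Case V = True:
  (1) forces B = True.
  Constraint (3) is violated (V=T, B=T) — contradiction.
Case V = False:
  Constraint (1) is violated (V=F) — contradiction.
Both cases fail — unsatisfiable.

No satisfying assignment exists.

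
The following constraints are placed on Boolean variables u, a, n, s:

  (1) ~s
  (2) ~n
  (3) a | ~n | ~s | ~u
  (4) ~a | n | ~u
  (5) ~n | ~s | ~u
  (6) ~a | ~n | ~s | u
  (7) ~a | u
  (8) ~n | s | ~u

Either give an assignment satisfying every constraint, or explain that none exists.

u = True, a = False, n = False, s = False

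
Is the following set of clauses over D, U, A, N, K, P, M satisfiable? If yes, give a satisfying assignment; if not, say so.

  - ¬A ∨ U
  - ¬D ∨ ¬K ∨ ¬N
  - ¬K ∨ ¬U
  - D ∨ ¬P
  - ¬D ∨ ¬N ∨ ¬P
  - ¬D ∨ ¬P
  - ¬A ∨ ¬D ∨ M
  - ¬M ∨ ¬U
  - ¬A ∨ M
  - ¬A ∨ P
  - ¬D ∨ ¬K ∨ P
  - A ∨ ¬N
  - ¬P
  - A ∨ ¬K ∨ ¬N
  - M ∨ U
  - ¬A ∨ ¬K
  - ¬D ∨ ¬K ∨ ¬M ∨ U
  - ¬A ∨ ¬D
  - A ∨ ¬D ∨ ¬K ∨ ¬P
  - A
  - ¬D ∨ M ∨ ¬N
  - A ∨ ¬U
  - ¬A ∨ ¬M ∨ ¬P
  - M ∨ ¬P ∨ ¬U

Case P = True:
  Clause (¬P) is falsified — contradiction.
Case P = False:
  (¬A ∨ P) forces A = False.
  Clause (A) is falsified — contradiction.
Both cases fail, so the formula is unsatisfiable.

Unsatisfiable — no assignment works.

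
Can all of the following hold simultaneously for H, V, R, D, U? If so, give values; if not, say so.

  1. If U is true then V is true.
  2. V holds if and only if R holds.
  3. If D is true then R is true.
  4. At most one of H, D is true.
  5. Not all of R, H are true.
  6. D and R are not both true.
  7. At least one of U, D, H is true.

H = False; V = True; R = True; D = False; U = True

  (1) U=T ⇒ V: T ✓
  (2) V=T, R=T — same ✓
  (3) D=F ⇒ R: vacuous ✓
  (4) {H, D}: 0 true — at most one ✓
  (5) {R, H}: 1/2 true — not all ✓
  (6) D=F, R=T — not both ✓
  (7) {U, D, H}: 1 true — at least one ✓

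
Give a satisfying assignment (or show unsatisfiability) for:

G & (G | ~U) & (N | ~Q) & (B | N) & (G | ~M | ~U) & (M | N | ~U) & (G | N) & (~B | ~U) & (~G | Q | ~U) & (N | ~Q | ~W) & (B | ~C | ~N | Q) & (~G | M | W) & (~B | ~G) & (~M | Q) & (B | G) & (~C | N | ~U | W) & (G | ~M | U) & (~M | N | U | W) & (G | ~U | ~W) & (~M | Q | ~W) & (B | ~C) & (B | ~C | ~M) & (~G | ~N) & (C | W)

Unsatisfiable

Case G = True:
  (~B | ~G) forces B = False.
  (B | N) forces N = True.
  Clause (~G | ~N) is falsified — contradiction.
Case G = False:
  Clause (G) is falsified — contradiction.
Both cases fail, so the formula is unsatisfiable.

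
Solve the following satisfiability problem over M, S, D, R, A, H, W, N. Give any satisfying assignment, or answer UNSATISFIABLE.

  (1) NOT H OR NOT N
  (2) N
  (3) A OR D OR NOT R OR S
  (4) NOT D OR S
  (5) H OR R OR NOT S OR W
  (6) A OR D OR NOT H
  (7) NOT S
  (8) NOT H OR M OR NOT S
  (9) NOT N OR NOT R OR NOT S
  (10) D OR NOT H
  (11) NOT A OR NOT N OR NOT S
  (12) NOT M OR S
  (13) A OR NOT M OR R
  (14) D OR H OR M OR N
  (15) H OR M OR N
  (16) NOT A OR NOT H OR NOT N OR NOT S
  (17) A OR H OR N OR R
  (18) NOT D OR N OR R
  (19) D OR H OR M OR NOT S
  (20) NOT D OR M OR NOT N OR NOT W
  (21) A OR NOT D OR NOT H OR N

Unit clause (N) forces N = True.
Unit clause (NOT S) forces S = False.
In (NOT M OR S) only NOT M is left, so M = False.
In (NOT H OR NOT N) only NOT H is left, so H = False.
In (NOT D OR S) only NOT D is left, so D = False.
Set R = False.
Set A = False.
Set W = False.
All clauses satisfied.

M=F; S=F; D=F; R=F; A=F; H=F; W=F; N=T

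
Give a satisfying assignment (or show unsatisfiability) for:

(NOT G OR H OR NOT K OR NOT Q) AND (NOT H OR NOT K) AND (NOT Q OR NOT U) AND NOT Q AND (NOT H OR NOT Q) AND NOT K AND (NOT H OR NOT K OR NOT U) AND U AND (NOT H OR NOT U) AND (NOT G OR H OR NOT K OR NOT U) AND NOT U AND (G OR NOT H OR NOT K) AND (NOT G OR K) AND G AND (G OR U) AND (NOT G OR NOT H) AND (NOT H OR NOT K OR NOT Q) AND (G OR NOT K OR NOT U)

Case U = True:
  Clause (NOT U) is falsified — contradiction.
Case U = False:
  Clause (U) is falsified — contradiction.
Both cases fail, so the formula is unsatisfiable.

No satisfying assignment exists.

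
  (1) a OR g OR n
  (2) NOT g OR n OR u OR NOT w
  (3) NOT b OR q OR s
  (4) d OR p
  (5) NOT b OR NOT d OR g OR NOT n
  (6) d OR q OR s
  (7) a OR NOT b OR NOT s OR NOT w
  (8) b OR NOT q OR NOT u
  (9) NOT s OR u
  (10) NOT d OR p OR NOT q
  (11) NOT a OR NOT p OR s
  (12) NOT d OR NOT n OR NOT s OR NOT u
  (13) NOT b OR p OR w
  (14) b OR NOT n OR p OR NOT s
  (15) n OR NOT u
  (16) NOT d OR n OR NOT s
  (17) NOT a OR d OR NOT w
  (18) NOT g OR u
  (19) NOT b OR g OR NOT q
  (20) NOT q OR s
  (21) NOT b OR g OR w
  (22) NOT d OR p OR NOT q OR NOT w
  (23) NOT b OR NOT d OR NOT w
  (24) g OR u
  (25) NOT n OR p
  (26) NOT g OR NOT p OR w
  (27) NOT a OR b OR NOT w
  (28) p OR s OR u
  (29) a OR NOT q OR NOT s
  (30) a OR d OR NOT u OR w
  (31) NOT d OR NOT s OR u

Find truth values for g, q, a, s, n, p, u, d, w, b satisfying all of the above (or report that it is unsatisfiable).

Set g = False.
  then (g OR u) forces u = True.
  then (n OR NOT u) forces n = True.
  then (NOT n OR p) forces p = True.
Set q = False.
Set a = True.
  then (NOT a OR NOT p OR s) forces s = True.
  then (NOT d OR NOT n OR NOT s OR NOT u) forces d = False.
  then (NOT a OR d OR NOT w) forces w = False.
  then (NOT b OR g OR w) forces b = False.
All clauses satisfied.

g = False, q = False, a = True, s = True, n = True, p = True, u = True, d = False, w = False, b = False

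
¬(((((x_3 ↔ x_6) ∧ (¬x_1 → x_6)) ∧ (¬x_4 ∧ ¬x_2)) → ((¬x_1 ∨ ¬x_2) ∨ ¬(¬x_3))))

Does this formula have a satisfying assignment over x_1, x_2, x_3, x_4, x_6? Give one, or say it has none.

UNSATISFIABLE

Case x_2 = True: the formula becomes ¬((False → (¬x_1 ∨ ¬(¬x_3)))) = False.
Case x_2 = False: the formula becomes ¬(((((x_3 ↔ x_6) ∧ (¬x_1 → x_6)) ∧ ¬x_4) → True)) = False.
Both cases fail — unsatisfiable.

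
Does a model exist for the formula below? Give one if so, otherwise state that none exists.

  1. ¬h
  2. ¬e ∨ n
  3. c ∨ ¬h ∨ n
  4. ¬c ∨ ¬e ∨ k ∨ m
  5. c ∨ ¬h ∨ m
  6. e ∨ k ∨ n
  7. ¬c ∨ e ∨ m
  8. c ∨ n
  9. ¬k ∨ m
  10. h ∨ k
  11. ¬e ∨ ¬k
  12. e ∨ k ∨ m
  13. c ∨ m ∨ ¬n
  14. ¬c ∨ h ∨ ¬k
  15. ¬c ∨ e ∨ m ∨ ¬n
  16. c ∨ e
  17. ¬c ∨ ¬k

No satisfying assignment exists.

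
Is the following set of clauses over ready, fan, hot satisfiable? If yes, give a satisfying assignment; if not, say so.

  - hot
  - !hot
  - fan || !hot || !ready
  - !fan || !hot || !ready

Case hot = True:
  Clause (!hot) is falsified — contradiction.
Case hot = False:
  Clause (hot) is falsified — contradiction.
Both cases fail, so the formula is unsatisfiable.

The formula is unsatisfiable.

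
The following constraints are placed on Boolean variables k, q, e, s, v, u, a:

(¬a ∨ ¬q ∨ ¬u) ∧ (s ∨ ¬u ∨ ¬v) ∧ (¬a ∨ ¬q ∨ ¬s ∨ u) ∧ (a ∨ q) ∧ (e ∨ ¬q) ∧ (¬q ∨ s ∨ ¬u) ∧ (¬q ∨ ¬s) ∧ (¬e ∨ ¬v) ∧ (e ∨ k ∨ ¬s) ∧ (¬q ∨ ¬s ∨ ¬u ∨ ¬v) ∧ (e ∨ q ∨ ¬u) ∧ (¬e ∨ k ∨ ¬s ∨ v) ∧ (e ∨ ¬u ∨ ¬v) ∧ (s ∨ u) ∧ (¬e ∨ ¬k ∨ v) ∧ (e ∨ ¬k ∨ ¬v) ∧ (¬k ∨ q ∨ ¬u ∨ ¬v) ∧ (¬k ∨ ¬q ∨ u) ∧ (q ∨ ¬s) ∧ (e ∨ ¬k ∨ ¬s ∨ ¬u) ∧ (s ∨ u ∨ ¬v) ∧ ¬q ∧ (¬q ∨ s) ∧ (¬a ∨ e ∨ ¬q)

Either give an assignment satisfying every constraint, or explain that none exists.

Unit clause (¬q) forces q = False.
In (a ∨ q) only a is left, so a = True.
In (q ∨ ¬s) only ¬s is left, so s = False.
In (s ∨ u) only u is left, so u = True.
In (s ∨ ¬u ∨ ¬v) only ¬v is left, so v = False.
In (e ∨ q ∨ ¬u) only e is left, so e = True.
In (¬e ∨ ¬k ∨ v) only ¬k is left, so k = False.
All clauses satisfied.

k=F, q=F, e=T, s=F, v=F, u=T, a=T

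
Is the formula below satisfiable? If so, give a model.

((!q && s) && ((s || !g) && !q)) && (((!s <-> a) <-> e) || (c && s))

g=T, e=F, c=F, s=T, q=F, a=T

  (!q && s) && ((s || !g) && !q) = True
    !q && s = True
      !q = True
    (s || !g) && !q = True
      s || !g = True
        !g = False
      !q = True
  ((!s <-> a) <-> e) || (c && s) = True
    (!s <-> a) <-> e = True
      !s <-> a = False
        !s = False
    c && s = False
Both conjuncts True, so the formula holds.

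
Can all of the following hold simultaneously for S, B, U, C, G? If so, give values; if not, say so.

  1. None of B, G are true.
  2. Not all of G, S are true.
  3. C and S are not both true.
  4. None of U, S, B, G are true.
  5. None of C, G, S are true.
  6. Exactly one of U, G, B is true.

The formula is unsatisfiable.

Case B = True:
  Constraint (1) is violated (B=T) — contradiction.
Case B = False:
  (1) forces G = False.
  (4) forces U = False.
  Constraint (6) is violated (U=F, G=F, B=F) — contradiction.
Both cases fail — unsatisfiable.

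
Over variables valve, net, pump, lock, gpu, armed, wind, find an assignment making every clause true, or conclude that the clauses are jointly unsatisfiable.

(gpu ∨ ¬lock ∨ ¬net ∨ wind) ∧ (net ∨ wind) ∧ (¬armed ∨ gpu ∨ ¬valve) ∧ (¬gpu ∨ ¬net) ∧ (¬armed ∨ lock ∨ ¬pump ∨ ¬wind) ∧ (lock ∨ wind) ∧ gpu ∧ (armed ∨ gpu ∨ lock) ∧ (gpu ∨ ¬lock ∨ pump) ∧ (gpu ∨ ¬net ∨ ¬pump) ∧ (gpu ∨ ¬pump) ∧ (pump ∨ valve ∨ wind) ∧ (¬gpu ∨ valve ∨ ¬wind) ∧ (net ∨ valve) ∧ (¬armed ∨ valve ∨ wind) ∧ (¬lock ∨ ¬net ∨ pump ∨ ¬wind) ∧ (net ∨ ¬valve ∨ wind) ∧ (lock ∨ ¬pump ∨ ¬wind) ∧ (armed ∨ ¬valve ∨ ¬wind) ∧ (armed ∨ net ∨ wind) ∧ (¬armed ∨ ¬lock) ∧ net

No satisfying assignment exists.

Case net = True:
  (¬gpu ∨ ¬net) forces gpu = False.
  Clause (gpu) is falsified — contradiction.
Case net = False:
  Clause (net) is falsified — contradiction.
Both cases fail, so the formula is unsatisfiable.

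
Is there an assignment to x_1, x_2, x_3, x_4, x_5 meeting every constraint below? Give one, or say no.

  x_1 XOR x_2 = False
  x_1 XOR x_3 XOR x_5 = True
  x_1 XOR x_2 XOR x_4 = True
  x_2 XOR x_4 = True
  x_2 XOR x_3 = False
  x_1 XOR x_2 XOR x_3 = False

x_1 = False, x_2 = False, x_3 = False, x_4 = True, x_5 = True

x_1 XOR x_2 = F XOR F = False ✓
x_1 XOR x_3 XOR x_5 = F XOR F XOR T = True ✓
x_1 XOR x_2 XOR x_4 = F XOR F XOR T = True ✓
x_2 XOR x_4 = F XOR T = True ✓
x_2 XOR x_3 = F XOR F = False ✓
x_1 XOR x_2 XOR x_3 = F XOR F XOR F = False ✓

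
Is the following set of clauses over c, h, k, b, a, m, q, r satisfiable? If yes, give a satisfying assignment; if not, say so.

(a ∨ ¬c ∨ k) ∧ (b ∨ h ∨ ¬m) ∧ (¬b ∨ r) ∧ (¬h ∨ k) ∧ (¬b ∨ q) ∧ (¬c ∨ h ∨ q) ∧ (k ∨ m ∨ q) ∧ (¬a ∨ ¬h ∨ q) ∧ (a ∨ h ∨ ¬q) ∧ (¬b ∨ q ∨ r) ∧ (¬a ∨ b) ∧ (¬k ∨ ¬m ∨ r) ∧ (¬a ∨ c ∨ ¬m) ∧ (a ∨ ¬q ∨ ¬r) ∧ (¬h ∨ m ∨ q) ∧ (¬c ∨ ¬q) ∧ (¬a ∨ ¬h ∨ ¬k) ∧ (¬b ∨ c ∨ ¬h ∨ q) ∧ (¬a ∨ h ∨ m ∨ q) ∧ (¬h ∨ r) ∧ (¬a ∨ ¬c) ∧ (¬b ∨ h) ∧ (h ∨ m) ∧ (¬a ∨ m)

c: True; h: True; k: True; b: False; a: False; m: True; q: False; r: True

Set c = True.
  then (¬c ∨ ¬q) forces q = False.
  then (¬a ∨ ¬c) forces a = False.
  then (a ∨ ¬c ∨ k) forces k = True.
  then (¬b ∨ q) forces b = False.
  then (¬c ∨ h ∨ q) forces h = True.
  then (¬h ∨ m ∨ q) forces m = True.
  then (¬h ∨ r) forces r = True.
All clauses satisfied.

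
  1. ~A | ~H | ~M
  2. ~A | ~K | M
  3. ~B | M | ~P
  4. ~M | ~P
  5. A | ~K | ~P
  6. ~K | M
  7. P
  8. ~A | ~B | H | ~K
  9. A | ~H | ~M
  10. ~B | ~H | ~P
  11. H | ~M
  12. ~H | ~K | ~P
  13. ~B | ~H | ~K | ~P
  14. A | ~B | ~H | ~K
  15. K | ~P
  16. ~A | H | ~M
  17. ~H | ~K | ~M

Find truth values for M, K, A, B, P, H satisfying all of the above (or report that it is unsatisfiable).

Unsatisfiable — no assignment works.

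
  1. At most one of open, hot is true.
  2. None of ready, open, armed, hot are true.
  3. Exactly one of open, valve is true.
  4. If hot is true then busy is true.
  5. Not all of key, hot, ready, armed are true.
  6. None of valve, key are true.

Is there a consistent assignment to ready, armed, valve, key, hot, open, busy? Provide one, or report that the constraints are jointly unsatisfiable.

Unsatisfiable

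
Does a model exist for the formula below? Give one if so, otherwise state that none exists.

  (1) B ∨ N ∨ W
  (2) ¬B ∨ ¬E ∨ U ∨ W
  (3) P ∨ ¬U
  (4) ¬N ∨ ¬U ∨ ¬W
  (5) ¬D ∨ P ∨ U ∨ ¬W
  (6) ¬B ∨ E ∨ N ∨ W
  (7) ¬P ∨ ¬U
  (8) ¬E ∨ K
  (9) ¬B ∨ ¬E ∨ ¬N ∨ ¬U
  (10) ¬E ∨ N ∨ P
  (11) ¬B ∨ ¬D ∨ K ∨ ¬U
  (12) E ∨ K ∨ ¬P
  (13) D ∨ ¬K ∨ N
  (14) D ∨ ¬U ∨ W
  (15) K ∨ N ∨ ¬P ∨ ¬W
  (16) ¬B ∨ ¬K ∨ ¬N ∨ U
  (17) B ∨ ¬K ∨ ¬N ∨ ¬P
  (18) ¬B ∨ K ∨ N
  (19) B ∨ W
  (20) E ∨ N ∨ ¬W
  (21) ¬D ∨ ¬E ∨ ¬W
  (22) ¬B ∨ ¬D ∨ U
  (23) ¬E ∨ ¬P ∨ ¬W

Set K = False.
  then (¬E ∨ K) forces E = False.
  then (E ∨ K ∨ ¬P) forces P = False.
  then (P ∨ ¬U) forces U = False.
Set W = True.
  then (¬D ∨ P ∨ U ∨ ¬W) forces D = False.
  then (E ∨ N ∨ ¬W) forces N = True.
Set B = True.
All clauses satisfied.

K = False, W = True, U = False, E = False, P = False, N = True, D = False, B = True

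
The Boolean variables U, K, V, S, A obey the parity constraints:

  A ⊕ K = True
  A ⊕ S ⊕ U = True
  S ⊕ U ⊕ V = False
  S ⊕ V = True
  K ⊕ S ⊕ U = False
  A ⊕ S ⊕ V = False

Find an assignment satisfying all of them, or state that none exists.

U=T, K=F, V=F, S=T, A=T

A ⊕ K = T ⊕ F = True ✓
A ⊕ S ⊕ U = T ⊕ T ⊕ T = True ✓
S ⊕ U ⊕ V = T ⊕ T ⊕ F = False ✓
S ⊕ V = T ⊕ F = True ✓
K ⊕ S ⊕ U = F ⊕ T ⊕ T = False ✓
A ⊕ S ⊕ V = T ⊕ T ⊕ F = False ✓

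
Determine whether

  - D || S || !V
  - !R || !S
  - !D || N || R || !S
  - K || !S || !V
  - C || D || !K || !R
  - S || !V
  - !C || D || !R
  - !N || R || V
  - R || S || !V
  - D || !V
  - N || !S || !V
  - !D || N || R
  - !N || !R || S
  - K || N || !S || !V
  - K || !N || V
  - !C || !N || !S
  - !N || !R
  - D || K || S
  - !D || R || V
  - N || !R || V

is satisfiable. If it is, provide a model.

Set K = True.
Set N = True.
  then (!N || !R) forces R = False.
  then (!N || R || V) forces V = True.
  then (R || S || !V) forces S = True.
  then (D || !V) forces D = True.
  then (!C || !N || !S) forces C = False.
All clauses satisfied.

K = True; N = True; R = False; D = True; S = True; V = True; C = False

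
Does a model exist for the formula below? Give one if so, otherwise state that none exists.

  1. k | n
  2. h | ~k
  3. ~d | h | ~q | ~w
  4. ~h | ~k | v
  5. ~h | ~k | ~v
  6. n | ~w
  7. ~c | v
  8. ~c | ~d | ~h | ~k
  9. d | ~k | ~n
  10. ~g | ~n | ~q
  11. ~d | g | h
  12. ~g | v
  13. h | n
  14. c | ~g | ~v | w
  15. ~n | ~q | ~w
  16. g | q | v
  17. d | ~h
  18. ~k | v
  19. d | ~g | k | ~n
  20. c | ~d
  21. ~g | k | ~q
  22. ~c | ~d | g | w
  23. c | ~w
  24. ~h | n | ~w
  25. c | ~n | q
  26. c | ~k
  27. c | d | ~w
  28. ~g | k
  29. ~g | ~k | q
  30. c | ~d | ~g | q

Set d = False.
  then (d | ~h) forces h = False.
  then (h | ~k) forces k = False.
  then (h | n) forces n = True.
  then (d | ~g | k | ~n) forces g = False.
Set w = True.
  then (~n | ~q | ~w) forces q = False.
  then (g | q | v) forces v = True.
  then (c | ~w) forces c = True.
All clauses satisfied.

d=F, w=T, v=T, h=F, g=F, n=T, q=F, c=T, k=F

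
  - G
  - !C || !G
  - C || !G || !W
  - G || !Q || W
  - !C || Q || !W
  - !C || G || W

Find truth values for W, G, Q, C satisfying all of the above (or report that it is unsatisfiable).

Unit clause (G) forces G = True.
In (!C || !G) only !C is left, so C = False.
In (C || !G || !W) only !W is left, so W = False.
Set Q = False.
All clauses satisfied.

W=F; G=T; Q=F; C=F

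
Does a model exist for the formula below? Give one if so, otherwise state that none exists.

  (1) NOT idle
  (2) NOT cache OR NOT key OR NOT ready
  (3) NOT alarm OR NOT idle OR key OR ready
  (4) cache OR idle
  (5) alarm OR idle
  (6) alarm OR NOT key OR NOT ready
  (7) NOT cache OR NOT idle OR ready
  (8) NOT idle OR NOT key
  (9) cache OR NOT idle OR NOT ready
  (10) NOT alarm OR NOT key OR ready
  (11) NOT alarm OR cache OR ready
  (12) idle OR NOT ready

ready: False, idle: False, alarm: True, key: False, cache: True

Unit clause (NOT idle) forces idle = False.
In (cache OR idle) only cache is left, so cache = True.
In (alarm OR idle) only alarm is left, so alarm = True.
In (idle OR NOT ready) only NOT ready is left, so ready = False.
In (NOT alarm OR NOT key OR ready) only NOT key is left, so key = False.
All clauses satisfied.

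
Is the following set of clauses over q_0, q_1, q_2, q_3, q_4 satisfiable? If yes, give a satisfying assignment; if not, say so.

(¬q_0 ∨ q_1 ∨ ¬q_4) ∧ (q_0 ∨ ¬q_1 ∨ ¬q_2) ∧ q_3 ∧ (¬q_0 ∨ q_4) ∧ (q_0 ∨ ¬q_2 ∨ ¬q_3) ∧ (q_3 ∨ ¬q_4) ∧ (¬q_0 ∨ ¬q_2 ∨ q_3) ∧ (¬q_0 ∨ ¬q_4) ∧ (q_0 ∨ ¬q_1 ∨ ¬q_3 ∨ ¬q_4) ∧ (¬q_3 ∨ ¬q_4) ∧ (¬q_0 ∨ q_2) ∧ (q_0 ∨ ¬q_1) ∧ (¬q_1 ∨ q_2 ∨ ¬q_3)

Unit clause (q_3) forces q_3 = True.
In (¬q_3 ∨ ¬q_4) only ¬q_4 is left, so q_4 = False.
In (¬q_0 ∨ q_4) only ¬q_0 is left, so q_0 = False.
In (q_0 ∨ ¬q_2 ∨ ¬q_3) only ¬q_2 is left, so q_2 = False.
In (q_0 ∨ ¬q_1) only ¬q_1 is left, so q_1 = False.
All clauses satisfied.

q_0=F; q_1=F; q_2=F; q_3=T; q_4=F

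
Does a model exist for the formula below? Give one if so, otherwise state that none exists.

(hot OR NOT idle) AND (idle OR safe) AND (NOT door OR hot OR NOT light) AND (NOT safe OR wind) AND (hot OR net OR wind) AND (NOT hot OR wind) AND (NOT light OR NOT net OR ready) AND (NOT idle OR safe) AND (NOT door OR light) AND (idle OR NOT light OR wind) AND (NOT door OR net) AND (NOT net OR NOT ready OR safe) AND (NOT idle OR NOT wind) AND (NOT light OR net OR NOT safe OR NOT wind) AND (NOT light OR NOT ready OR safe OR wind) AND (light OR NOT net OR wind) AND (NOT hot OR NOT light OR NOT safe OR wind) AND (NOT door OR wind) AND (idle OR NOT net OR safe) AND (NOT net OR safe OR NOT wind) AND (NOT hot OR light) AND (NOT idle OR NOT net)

ready = True, hot = True, wind = True, light = True, idle = False, door = True, net = True, safe = True

Set ready = True.
Set hot = True.
  then (NOT hot OR wind) forces wind = True.
  then (NOT idle OR NOT wind) forces idle = False.
  then (NOT hot OR light) forces light = True.
  then (idle OR safe) forces safe = True.
  then (NOT light OR net OR NOT safe OR NOT wind) forces net = True.
Set door = True.
All clauses satisfied.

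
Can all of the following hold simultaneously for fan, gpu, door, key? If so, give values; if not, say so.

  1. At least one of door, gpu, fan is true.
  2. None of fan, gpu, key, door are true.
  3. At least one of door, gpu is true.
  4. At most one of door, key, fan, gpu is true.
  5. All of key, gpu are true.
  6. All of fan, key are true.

Unsatisfiable — no assignment works.

Case fan = True:
  Constraint (2) is violated (fan=T) — contradiction.
Case fan = False:
  Constraint (6) is violated (fan=F) — contradiction.
Both cases fail — unsatisfiable.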